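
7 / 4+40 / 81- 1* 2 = 79 / 324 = 0.24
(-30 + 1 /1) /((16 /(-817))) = 23693 /16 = 1480.81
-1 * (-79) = 79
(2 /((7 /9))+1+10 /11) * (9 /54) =115 /154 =0.75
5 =5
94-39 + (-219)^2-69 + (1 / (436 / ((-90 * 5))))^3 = 496730653079 / 10360232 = 47945.90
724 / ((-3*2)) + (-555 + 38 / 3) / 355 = -43379 / 355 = -122.19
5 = 5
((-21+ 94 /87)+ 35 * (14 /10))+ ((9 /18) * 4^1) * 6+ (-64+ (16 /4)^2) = -602 /87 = -6.92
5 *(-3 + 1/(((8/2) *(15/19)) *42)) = -7541/504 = -14.96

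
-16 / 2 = -8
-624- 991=-1615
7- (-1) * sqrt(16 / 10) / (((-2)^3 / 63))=7- 63 * sqrt(10) / 20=-2.96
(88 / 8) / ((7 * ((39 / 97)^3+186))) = 10039403 / 1188715479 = 0.01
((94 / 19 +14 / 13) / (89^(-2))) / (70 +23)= 126736 / 247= 513.10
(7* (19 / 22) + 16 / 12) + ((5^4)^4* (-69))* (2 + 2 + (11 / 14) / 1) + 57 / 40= -465573120117106153 / 9240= -50386701311375.12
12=12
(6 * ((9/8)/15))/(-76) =-9/1520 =-0.01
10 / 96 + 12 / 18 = 37 / 48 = 0.77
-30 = -30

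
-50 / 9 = -5.56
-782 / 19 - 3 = -839 / 19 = -44.16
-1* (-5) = 5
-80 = -80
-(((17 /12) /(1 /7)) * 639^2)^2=-262334159873289 /16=-16395884992080.56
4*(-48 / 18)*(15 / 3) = -160 / 3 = -53.33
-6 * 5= -30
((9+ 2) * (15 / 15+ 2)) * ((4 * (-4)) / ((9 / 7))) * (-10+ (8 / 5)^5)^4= -2180602669158144 / 95367431640625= -22.87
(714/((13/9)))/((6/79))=6508.38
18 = 18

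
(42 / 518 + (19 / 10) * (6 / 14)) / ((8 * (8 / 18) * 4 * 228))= 6957 / 25195520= 0.00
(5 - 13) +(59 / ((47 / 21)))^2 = 1517449 / 2209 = 686.94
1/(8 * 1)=1/8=0.12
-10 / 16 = -0.62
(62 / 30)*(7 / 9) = 217 / 135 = 1.61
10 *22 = 220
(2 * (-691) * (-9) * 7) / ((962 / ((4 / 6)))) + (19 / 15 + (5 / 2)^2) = 1958251 / 28860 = 67.85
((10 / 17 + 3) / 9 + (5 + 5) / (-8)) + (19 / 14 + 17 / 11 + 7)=426533 / 47124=9.05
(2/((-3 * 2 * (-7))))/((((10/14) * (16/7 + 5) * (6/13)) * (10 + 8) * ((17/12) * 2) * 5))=91/1170450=0.00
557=557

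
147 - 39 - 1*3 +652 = 757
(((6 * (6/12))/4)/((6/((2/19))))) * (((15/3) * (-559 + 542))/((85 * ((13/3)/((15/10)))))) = -9/1976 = -0.00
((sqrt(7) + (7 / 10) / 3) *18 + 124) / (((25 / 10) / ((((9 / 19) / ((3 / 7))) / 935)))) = 756 *sqrt(7) / 88825 + 26922 / 444125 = 0.08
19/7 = 2.71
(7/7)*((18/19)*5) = 90/19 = 4.74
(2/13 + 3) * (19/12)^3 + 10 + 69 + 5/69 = 47322565/516672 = 91.59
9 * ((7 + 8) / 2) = 135 / 2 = 67.50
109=109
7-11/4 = 17/4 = 4.25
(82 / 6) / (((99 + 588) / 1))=41 / 2061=0.02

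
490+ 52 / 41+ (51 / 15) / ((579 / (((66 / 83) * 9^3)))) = 1624451976 / 3283895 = 494.67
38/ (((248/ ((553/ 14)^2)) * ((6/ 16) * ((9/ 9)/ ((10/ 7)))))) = 592895/ 651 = 910.75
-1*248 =-248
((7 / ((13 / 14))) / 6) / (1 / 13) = 49 / 3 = 16.33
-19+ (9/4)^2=-223/16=-13.94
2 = 2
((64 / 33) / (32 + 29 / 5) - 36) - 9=-280345 / 6237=-44.95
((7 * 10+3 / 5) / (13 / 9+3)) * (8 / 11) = 3177 / 275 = 11.55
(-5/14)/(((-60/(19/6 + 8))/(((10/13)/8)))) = 0.01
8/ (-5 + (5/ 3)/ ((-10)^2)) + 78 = 22842/ 299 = 76.39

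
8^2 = 64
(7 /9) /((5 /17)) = 119 /45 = 2.64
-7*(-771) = 5397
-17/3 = -5.67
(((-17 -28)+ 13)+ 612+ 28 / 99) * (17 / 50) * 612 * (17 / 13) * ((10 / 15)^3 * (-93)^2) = 4339753361024 / 10725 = 404639008.02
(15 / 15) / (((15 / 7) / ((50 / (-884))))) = -35 / 1326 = -0.03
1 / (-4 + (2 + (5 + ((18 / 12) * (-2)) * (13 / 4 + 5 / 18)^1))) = -12 / 91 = -0.13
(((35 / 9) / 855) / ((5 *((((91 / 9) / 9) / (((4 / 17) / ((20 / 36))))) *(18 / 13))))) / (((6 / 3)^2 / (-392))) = -196 / 8075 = -0.02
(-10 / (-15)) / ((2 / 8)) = 8 / 3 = 2.67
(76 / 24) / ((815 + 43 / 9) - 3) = 57 / 14702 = 0.00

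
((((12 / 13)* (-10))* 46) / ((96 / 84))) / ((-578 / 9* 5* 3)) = 1449 / 3757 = 0.39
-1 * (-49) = 49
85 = 85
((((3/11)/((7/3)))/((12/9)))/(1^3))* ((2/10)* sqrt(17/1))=27* sqrt(17)/1540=0.07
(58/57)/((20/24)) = 116/95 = 1.22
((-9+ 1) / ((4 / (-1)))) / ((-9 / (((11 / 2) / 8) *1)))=-11 / 72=-0.15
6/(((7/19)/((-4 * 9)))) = -4104/7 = -586.29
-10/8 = -5/4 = -1.25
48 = 48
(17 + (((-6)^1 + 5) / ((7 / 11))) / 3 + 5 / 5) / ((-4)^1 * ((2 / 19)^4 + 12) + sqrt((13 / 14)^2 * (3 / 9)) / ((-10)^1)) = -837719421027731200 / 2300895810413545271 + 1620571585372220 * sqrt(3) / 6902687431240635813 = -0.36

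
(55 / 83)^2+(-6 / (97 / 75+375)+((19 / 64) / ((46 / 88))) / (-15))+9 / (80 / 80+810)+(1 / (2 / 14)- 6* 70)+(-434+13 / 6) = -122495426974758407 / 145061663630960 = -844.44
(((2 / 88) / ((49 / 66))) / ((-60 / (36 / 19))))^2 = 81 / 86676100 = 0.00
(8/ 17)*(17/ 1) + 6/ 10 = 43/ 5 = 8.60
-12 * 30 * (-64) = 23040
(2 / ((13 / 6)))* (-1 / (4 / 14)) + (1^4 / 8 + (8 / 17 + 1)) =-1.64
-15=-15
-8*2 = -16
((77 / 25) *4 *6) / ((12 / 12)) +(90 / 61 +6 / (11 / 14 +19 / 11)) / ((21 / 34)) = 331218452 / 4131225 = 80.17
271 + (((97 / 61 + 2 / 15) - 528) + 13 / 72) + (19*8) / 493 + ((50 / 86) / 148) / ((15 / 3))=-254.79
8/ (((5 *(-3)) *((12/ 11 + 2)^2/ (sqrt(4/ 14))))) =-0.03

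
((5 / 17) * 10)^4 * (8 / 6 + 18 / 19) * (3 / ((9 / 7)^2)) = 309.73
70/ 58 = 35/ 29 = 1.21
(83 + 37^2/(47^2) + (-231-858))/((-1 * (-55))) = -444177/24299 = -18.28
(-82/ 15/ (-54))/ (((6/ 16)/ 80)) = 5248/ 243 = 21.60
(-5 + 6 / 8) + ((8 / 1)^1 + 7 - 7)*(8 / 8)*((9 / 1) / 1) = 271 / 4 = 67.75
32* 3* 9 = 864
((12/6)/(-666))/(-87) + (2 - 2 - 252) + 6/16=-58318615/231768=-251.62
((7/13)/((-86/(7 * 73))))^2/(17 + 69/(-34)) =217513793/318105658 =0.68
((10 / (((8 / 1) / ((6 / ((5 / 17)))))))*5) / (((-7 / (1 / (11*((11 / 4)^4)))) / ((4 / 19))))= -130560 / 21419783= -0.01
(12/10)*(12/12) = 6/5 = 1.20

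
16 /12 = 4 /3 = 1.33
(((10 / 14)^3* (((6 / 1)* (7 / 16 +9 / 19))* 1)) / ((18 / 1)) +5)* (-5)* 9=-23980575 / 104272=-229.98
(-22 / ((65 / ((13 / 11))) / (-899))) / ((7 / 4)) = 7192 / 35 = 205.49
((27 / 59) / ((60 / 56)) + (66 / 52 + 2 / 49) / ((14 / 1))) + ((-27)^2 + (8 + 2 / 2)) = 3885815251 / 5261620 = 738.52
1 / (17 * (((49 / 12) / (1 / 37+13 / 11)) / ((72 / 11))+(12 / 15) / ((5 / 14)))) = 10627200 / 497917301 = 0.02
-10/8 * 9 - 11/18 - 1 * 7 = -679/36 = -18.86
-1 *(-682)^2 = -465124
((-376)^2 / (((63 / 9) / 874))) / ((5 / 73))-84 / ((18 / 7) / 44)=27060063736 / 105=257714892.72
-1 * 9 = -9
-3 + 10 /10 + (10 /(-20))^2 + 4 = 9 /4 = 2.25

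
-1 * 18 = -18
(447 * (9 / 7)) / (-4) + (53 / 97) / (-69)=-26927423 / 187404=-143.69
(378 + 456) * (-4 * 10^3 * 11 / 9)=-4077333.33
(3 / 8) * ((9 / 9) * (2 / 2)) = 3 / 8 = 0.38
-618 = -618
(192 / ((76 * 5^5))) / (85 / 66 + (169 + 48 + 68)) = 3168 / 1121890625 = 0.00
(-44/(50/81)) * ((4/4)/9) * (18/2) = -1782/25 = -71.28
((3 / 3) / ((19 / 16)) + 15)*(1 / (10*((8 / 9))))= 2709 / 1520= 1.78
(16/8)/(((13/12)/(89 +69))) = 291.69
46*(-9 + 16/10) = -1702/5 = -340.40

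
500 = 500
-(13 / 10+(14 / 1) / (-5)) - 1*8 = -13 / 2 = -6.50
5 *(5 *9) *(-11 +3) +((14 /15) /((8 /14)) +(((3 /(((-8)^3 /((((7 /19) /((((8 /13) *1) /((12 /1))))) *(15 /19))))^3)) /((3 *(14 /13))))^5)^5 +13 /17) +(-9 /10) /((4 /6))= -59271583368371455702671748419910863767420795900233163381882191559719968215406965968254982367136844581127711224514228084642989526072018098471370315125037624650783747214600228756978866207737667973740515771659022794277576896181033779954340443326170778526456233418830697380213391420309659644549470344043326503851666247983426131509888167215140810608437617570488528951061470243091249163150835984775940891157374961624582629932306291654827 /32947841109959385293902159475374867525138117901020706854655480446357038809478451935042833771122500776732348763525447358149079892700847312754974285914580449494315481007522834816286723771624997409162087054480520532641725412921663707190899417220302144680388824048958607636622693915731460242526675218621401219565970218369077335545437407043120260142707251147757618258046256552169933320067427358251385667230276187162170407593537699840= -1798.95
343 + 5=348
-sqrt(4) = -2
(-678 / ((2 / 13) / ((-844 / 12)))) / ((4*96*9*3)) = 309959 / 10368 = 29.90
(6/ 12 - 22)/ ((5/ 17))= -731/ 10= -73.10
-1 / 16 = -0.06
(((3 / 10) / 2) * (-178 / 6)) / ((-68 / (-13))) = -1157 / 1360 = -0.85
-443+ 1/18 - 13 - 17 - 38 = -9197/18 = -510.94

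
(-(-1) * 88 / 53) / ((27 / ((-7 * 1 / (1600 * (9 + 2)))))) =-7 / 286200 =-0.00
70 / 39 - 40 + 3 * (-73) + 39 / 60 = -200113 / 780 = -256.56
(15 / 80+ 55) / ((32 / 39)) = 34437 / 512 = 67.26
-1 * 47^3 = -103823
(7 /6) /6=7 /36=0.19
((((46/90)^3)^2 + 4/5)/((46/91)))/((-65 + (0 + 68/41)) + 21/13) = -47055174287381/1795274128125000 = -0.03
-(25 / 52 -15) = 755 / 52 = 14.52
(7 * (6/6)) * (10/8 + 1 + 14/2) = 259/4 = 64.75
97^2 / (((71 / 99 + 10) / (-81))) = -75450771 / 1061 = -71112.89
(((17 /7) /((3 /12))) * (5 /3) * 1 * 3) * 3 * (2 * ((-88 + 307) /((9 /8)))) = 397120 /7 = 56731.43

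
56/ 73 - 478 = -34838/ 73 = -477.23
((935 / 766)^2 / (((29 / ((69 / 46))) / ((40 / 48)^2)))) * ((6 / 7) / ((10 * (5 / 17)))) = 14861825 / 952891744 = 0.02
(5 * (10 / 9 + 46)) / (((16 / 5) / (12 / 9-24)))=-45050 / 27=-1668.52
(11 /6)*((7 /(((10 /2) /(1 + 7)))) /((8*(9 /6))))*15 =77 /3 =25.67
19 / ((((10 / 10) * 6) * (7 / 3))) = 19 / 14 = 1.36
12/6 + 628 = 630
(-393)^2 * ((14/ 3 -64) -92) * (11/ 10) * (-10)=257106102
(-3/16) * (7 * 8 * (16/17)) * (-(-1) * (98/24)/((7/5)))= -490/17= -28.82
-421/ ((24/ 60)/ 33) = -69465/ 2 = -34732.50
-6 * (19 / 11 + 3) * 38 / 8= -1482 / 11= -134.73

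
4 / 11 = 0.36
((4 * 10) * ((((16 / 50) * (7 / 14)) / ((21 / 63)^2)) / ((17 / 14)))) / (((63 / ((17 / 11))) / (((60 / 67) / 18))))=128 / 2211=0.06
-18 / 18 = -1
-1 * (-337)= 337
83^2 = 6889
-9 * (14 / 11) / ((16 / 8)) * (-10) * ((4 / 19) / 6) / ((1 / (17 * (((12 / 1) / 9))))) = 45.55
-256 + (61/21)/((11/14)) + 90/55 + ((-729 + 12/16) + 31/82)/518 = -9177431/36408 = -252.07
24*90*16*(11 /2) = 190080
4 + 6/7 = 4.86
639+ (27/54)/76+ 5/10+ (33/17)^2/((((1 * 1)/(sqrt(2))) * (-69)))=97205/152-363 * sqrt(2)/6647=639.43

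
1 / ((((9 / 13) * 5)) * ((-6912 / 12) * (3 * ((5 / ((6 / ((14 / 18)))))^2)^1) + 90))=-39 / 85850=-0.00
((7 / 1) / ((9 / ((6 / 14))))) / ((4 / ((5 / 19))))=5 / 228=0.02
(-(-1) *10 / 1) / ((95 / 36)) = 72 / 19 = 3.79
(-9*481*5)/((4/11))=-238095/4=-59523.75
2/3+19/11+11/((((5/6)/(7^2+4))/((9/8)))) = 521033/660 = 789.44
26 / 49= 0.53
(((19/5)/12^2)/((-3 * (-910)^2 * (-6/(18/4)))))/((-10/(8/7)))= -19/20868120000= -0.00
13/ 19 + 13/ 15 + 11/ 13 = 2.40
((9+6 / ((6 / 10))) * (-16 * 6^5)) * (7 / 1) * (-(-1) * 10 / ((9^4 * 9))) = -680960 / 243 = -2802.30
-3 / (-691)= 3 / 691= 0.00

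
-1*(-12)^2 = -144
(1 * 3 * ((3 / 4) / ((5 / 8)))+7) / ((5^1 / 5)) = 10.60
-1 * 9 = -9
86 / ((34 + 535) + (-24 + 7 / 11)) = 473 / 3001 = 0.16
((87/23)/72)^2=841/304704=0.00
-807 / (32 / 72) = -7263 / 4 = -1815.75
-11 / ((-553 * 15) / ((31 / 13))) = 341 / 107835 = 0.00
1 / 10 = 0.10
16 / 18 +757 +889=14822 / 9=1646.89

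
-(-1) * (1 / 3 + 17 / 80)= 131 / 240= 0.55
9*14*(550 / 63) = 1100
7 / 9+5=52 / 9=5.78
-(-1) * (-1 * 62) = -62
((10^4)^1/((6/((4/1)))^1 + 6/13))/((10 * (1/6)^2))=312000/17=18352.94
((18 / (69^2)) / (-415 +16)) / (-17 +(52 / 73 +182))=-0.00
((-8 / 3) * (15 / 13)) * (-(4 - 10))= -240 / 13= -18.46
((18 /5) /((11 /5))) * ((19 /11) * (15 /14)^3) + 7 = 1739209 /166012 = 10.48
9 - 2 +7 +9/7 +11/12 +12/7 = 215/12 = 17.92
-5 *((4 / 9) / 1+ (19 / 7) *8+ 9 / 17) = -121495 / 1071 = -113.44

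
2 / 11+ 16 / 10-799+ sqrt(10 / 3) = -43847 / 55+ sqrt(30) / 3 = -795.39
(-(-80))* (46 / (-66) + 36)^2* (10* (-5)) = -5428900000 / 1089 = -4985215.79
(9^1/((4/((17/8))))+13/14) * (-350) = -1998.44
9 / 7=1.29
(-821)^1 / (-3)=821 / 3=273.67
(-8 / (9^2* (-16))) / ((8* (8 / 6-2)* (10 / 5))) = -1 / 1728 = -0.00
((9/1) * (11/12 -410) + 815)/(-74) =11467/296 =38.74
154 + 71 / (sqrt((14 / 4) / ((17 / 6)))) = 71 * sqrt(357) / 21 + 154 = 217.88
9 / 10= 0.90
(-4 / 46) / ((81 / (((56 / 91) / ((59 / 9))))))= -16 / 158769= -0.00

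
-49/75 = -0.65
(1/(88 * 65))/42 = 1/240240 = 0.00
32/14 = 16/7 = 2.29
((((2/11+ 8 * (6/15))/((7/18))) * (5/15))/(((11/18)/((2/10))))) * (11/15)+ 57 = 555321/9625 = 57.70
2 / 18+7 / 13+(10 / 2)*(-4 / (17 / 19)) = -21.70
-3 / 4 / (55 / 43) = -129 / 220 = -0.59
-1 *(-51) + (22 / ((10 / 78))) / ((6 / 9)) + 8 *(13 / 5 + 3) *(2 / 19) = 29746 / 95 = 313.12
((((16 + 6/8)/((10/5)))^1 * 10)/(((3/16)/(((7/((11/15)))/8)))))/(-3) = -11725/66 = -177.65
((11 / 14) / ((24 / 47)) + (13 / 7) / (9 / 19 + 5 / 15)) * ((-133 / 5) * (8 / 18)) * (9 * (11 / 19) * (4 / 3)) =-65285 / 207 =-315.39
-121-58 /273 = -33091 /273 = -121.21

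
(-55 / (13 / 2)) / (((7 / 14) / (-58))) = 12760 / 13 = 981.54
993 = 993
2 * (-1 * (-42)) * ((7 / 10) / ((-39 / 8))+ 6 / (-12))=-3514 / 65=-54.06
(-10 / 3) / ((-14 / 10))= 2.38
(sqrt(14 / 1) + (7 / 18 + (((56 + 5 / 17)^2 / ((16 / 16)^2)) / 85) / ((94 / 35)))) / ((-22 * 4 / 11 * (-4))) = sqrt(14) / 32 + 3707179 / 8312796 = 0.56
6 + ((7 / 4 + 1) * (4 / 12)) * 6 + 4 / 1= 31 / 2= 15.50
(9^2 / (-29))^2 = 6561 / 841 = 7.80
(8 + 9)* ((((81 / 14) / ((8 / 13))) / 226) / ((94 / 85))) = 1521585 / 2379328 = 0.64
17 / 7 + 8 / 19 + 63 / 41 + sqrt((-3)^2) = 40277 / 5453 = 7.39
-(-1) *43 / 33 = 43 / 33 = 1.30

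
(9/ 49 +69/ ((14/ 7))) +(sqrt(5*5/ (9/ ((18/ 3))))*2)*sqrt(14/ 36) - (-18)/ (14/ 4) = 10*sqrt(21)/ 9 +3903/ 98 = 44.92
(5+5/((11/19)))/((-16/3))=-225/88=-2.56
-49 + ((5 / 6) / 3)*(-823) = -4997 / 18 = -277.61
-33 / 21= -11 / 7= -1.57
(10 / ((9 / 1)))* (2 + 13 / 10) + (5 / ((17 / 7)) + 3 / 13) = 5.96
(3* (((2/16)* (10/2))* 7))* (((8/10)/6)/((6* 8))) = 7/192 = 0.04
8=8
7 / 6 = 1.17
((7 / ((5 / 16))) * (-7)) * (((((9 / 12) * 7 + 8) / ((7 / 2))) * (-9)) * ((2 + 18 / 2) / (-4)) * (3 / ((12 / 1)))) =-36729 / 10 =-3672.90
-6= -6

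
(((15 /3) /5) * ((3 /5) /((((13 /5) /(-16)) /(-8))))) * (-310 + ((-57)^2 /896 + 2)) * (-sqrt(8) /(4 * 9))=272719 * sqrt(2) /546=706.38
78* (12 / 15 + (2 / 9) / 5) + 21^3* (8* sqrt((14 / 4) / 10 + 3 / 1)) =988 / 15 + 37044* sqrt(335) / 5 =135669.17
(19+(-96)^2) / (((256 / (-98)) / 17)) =-7692755 / 128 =-60099.65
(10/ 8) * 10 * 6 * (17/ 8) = 1275/ 8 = 159.38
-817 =-817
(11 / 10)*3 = 33 / 10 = 3.30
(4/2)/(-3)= -2/3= -0.67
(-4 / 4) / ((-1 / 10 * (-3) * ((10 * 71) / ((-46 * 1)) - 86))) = 230 / 6999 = 0.03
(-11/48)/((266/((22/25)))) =-121/159600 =-0.00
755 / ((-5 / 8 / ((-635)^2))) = -487095800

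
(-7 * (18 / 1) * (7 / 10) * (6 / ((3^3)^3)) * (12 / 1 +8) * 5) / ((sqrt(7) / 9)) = -280 * sqrt(7) / 81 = -9.15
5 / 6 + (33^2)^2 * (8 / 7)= 56924243 / 42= 1355339.12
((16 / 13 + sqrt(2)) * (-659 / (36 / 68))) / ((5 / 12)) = -44812 * sqrt(2) / 15 - 716992 / 195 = -7901.80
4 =4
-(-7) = 7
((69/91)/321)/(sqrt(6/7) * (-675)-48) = 184/630035367-1725 * sqrt(42)/2940165046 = -0.00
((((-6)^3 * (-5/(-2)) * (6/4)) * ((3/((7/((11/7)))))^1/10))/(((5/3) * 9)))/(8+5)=-891/3185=-0.28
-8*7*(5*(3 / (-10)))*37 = 3108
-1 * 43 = -43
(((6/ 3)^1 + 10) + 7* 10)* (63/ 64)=2583/ 32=80.72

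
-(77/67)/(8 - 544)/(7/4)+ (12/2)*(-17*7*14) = -89744077/8978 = -9996.00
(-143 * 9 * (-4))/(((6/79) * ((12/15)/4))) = 338910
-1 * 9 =-9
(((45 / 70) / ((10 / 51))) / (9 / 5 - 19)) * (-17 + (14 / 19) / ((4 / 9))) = 267597 / 91504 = 2.92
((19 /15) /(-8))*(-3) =19 /40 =0.48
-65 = -65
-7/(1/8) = -56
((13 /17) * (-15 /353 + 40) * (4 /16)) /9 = 183365 /216036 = 0.85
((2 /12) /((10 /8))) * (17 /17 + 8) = 6 /5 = 1.20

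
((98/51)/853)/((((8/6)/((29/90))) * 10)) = 1421/26101800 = 0.00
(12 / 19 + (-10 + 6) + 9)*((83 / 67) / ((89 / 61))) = 541741 / 113297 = 4.78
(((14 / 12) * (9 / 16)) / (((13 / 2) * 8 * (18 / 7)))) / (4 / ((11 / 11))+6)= 49 / 99840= 0.00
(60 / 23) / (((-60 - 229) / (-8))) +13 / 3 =87851 / 19941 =4.41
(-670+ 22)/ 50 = -324/ 25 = -12.96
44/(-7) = -44/7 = -6.29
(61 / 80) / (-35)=-61 / 2800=-0.02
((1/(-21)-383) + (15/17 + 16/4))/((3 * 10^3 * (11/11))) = -27001/214200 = -0.13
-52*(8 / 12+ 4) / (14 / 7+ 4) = -364 / 9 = -40.44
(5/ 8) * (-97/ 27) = -485/ 216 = -2.25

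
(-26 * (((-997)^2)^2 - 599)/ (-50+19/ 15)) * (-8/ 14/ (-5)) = 2590527849936/ 43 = 60244833719.44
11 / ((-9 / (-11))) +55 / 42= 1859 / 126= 14.75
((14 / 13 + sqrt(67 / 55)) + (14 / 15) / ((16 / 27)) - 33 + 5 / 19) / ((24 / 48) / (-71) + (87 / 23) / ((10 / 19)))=-4.04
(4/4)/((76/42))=21/38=0.55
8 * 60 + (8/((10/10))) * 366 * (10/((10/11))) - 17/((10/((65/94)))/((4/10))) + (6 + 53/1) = 32746.53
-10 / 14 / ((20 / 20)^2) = -5 / 7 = -0.71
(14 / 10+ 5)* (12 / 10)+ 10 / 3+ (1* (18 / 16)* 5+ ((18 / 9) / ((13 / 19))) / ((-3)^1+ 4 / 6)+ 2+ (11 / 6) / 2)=333101 / 18200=18.30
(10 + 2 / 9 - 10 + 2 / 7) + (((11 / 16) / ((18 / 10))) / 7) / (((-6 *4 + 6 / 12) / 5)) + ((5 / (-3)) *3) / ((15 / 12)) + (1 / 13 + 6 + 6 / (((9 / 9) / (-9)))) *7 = -338.97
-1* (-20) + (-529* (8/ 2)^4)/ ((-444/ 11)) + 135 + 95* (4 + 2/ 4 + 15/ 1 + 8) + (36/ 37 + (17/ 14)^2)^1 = 133256513/ 21756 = 6125.05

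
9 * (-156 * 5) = -7020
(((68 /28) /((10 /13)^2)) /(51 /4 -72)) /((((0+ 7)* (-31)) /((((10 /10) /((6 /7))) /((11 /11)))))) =0.00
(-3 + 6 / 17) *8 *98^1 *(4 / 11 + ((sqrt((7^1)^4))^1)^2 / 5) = -186497136 / 187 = -997310.89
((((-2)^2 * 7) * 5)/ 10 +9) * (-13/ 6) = -299/ 6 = -49.83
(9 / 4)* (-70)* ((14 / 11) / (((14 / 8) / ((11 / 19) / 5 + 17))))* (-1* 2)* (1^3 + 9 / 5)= 11473056 / 1045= 10979.00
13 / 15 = 0.87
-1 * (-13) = 13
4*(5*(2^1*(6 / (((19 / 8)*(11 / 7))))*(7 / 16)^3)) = 36015 / 6688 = 5.39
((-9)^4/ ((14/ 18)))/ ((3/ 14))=39366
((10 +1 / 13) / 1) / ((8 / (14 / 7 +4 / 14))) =262 / 91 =2.88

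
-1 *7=-7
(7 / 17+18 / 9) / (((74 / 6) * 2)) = 123 / 1258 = 0.10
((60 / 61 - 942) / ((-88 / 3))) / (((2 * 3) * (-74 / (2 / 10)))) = -28701 / 1986160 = -0.01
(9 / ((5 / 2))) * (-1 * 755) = -2718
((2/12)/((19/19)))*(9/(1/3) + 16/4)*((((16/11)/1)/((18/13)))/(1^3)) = 1612/297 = 5.43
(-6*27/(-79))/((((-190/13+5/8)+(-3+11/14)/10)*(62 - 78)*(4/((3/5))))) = 22113/16346996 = 0.00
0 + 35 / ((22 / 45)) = 1575 / 22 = 71.59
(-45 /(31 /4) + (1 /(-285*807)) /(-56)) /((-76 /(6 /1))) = 0.46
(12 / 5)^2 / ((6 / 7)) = 168 / 25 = 6.72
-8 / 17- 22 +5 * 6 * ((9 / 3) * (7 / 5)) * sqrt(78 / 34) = 168.37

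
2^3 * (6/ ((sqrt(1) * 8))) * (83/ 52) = 249/ 26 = 9.58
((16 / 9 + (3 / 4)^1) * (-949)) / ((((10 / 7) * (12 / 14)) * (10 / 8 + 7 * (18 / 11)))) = -3580577 / 23220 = -154.20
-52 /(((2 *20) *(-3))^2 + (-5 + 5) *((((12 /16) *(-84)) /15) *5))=-13 /3600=-0.00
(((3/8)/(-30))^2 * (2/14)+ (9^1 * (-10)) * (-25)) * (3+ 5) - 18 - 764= 17218.00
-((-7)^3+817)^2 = -224676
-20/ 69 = -0.29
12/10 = 6/5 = 1.20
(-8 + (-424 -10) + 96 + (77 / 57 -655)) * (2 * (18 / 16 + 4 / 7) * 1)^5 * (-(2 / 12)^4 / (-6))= -828760109375 / 14338695168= -57.80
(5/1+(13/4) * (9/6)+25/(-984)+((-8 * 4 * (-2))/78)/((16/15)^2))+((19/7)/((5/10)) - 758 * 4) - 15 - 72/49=-1900776499/626808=-3032.47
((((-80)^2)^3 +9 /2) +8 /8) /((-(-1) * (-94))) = -524288000011 /188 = -2788765957.51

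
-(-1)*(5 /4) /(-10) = -1 /8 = -0.12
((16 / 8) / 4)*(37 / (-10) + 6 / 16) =-133 / 80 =-1.66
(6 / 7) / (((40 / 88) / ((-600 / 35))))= -1584 / 49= -32.33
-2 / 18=-1 / 9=-0.11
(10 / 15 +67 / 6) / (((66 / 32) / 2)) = 1136 / 99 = 11.47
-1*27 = -27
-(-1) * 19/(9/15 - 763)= -95/3812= -0.02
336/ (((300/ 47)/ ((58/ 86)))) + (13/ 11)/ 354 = 148624591/ 4186050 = 35.50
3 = 3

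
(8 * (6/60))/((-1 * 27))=-0.03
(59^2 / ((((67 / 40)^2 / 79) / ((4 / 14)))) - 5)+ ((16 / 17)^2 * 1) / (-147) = 5339745899081 / 190706187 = 27999.86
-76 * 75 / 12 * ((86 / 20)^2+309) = -622231 / 4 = -155557.75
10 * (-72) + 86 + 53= -581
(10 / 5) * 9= 18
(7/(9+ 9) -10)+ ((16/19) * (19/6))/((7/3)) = -1067/126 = -8.47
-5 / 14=-0.36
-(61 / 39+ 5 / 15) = -74 / 39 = -1.90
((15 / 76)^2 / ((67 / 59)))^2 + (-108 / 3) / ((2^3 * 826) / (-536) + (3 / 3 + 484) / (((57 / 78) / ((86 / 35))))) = -2527877798730983 / 119992507788613888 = -0.02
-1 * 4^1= -4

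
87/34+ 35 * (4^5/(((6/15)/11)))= 985602.56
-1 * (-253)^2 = -64009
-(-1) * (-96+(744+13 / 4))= 2605 / 4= 651.25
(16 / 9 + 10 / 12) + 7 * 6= 803 / 18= 44.61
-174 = -174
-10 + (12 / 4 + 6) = -1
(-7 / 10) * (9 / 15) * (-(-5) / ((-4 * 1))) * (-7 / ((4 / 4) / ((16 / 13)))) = -294 / 65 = -4.52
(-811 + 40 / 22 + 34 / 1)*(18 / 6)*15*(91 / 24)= -132265.40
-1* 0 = 0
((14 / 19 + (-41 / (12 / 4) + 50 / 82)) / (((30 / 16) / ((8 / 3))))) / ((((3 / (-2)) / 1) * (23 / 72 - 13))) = -29483008 / 32005215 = -0.92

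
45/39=15/13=1.15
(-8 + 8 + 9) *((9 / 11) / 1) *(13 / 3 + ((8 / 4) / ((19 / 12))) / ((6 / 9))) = 9585 / 209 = 45.86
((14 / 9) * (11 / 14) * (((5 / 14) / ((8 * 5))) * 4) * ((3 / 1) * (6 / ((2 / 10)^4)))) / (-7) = -70.15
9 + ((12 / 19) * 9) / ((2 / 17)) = 1089 / 19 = 57.32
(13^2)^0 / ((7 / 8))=8 / 7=1.14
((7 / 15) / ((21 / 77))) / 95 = 77 / 4275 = 0.02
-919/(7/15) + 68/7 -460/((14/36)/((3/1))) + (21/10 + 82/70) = -385341/70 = -5504.87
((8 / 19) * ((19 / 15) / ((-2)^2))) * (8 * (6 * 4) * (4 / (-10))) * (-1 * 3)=768 / 25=30.72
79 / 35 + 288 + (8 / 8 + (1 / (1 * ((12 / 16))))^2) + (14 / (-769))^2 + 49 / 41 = 2247163095481 / 7637427315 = 294.23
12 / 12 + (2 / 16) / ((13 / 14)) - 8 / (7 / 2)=-419 / 364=-1.15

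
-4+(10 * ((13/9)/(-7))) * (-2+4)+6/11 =-5254/693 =-7.58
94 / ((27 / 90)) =940 / 3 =313.33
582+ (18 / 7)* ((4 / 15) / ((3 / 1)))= 20378 / 35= 582.23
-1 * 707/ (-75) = 707/ 75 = 9.43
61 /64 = 0.95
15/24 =0.62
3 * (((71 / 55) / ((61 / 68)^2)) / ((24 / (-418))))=-1559444 / 18605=-83.82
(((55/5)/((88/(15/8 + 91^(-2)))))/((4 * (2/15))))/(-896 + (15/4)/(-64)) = -1863345/3799173742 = -0.00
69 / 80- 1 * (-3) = 309 / 80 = 3.86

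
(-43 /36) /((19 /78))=-559 /114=-4.90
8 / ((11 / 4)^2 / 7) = 896 / 121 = 7.40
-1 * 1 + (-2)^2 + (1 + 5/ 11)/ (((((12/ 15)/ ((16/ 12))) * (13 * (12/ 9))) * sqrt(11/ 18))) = 3.18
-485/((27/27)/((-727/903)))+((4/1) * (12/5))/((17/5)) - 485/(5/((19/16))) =68307451/245616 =278.11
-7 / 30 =-0.23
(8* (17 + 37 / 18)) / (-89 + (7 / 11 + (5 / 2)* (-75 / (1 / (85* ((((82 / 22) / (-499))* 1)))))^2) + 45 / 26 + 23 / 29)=7792053531262 / 285361394066145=0.03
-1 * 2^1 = -2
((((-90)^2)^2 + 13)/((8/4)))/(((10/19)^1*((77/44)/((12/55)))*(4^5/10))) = 534252963/7040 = 75888.20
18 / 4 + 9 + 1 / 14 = 95 / 7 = 13.57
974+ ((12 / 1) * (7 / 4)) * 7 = 1121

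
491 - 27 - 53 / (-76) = 35317 / 76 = 464.70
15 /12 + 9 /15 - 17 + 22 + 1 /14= 969 /140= 6.92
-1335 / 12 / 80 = -89 / 64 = -1.39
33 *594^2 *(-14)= -163010232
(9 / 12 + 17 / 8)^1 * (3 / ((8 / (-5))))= -345 / 64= -5.39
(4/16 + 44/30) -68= -3977/60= -66.28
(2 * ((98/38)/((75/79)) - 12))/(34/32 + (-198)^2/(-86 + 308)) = -15663136/149871525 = -0.10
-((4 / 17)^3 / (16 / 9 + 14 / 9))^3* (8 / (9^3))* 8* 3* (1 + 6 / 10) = -16777216 / 667056805295625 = -0.00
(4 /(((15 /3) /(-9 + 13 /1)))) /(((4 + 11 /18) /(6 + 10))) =4608 /415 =11.10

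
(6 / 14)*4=12 / 7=1.71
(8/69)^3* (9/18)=256/328509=0.00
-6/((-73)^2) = -6/5329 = -0.00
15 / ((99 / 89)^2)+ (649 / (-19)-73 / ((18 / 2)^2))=-4271191 / 186219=-22.94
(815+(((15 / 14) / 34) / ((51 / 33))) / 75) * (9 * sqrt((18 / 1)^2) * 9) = 24038710119 / 20230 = 1188270.40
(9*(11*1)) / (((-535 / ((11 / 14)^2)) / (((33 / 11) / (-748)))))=3267 / 7130480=0.00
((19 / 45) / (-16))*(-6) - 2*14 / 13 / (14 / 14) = -3113 / 1560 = -2.00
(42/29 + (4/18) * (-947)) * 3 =-54548/87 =-626.99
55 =55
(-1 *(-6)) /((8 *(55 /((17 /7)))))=51 /1540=0.03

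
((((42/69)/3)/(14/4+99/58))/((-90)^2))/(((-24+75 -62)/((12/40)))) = -203/1547221500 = -0.00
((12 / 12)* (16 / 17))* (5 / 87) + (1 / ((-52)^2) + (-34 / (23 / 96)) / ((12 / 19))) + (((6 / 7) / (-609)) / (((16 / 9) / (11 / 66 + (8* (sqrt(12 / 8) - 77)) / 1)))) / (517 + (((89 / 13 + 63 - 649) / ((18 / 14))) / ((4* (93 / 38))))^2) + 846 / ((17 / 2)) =-703489252627466116117199 / 5622894130304689287504 - 2131130898* sqrt(6) / 1772781484506137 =-125.11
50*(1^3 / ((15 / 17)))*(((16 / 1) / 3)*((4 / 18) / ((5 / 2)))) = 26.86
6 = 6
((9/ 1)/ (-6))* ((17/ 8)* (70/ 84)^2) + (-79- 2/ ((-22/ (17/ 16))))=-171319/ 2112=-81.12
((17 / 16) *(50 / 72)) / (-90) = -85 / 10368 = -0.01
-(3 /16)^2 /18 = -1 /512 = -0.00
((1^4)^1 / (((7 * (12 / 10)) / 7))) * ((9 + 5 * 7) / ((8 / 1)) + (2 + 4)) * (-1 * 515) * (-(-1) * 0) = 0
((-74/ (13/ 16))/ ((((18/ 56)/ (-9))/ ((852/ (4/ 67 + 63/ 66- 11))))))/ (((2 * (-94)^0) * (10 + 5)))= -6938978816/ 956735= -7252.77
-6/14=-3/7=-0.43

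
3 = 3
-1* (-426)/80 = 213/40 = 5.32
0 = 0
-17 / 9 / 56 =-17 / 504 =-0.03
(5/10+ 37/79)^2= 23409/24964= 0.94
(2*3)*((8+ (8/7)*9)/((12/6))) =384/7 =54.86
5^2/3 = 25/3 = 8.33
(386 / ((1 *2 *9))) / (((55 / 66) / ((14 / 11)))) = 5404 / 165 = 32.75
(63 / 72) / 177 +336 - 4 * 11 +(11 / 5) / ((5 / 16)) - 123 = 6231991 / 35400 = 176.04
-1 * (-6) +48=54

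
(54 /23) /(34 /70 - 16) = -630 /4163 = -0.15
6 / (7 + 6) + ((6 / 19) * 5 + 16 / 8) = 998 / 247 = 4.04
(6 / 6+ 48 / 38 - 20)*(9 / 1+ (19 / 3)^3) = -2393374 / 513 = -4665.45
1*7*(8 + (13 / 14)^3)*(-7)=-24149 / 56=-431.23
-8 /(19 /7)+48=856 /19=45.05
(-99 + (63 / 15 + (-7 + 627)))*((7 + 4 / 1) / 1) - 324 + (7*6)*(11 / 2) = 5684.20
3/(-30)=-1/10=-0.10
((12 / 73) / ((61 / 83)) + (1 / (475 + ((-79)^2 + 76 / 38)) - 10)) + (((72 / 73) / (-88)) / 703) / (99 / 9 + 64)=-9.78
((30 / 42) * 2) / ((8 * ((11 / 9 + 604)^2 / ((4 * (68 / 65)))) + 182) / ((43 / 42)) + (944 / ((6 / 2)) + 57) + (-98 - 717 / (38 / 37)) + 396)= 7500060 / 3591720827821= 0.00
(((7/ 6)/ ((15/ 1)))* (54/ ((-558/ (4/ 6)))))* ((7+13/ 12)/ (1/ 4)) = -679/ 4185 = -0.16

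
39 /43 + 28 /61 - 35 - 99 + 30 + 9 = -245602 /2623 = -93.63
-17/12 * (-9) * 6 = 153/2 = 76.50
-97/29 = -3.34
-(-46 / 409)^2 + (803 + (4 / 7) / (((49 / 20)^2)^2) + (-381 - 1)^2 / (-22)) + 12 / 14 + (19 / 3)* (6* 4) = -421545331502632305 / 74254309058237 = -5677.05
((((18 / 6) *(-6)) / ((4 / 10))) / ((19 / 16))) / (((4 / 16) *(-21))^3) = 5120 / 19551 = 0.26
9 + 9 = 18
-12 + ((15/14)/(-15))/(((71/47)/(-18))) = -5541/497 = -11.15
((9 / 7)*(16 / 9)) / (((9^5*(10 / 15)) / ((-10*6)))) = -160 / 45927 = -0.00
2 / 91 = 0.02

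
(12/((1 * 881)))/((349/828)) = 9936/307469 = 0.03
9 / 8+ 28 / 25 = 449 / 200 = 2.24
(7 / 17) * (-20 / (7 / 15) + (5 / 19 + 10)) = -255 / 19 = -13.42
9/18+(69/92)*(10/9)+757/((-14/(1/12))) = -533/168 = -3.17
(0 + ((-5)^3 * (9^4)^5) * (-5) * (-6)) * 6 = -273547472828780898022500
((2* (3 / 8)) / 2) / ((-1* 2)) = -3 / 16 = -0.19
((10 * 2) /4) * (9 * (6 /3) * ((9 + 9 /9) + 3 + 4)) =1530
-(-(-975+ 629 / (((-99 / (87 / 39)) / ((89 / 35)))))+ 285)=-58380149 / 45045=-1296.04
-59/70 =-0.84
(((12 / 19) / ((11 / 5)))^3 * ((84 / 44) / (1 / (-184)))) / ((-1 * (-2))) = -417312000 / 100422619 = -4.16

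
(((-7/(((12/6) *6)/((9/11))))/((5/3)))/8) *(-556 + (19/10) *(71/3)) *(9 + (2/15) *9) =16419501/88000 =186.59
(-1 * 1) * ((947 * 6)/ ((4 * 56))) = -2841/ 112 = -25.37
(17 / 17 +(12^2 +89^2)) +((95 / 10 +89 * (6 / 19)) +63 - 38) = 8128.61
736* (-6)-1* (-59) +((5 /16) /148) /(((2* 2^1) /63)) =-41269189 /9472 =-4356.97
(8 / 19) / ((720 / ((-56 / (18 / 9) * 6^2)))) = -56 / 95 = -0.59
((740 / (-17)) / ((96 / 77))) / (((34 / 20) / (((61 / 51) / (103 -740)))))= 620675 / 16094988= 0.04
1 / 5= 0.20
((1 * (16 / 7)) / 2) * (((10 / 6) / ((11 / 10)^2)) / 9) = 4000 / 22869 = 0.17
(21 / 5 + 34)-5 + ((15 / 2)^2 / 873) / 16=1030653 / 31040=33.20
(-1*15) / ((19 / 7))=-105 / 19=-5.53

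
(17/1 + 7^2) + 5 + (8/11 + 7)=866/11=78.73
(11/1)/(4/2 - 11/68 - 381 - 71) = -748/30611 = -0.02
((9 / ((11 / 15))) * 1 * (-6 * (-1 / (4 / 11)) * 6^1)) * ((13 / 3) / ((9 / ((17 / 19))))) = 9945 / 19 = 523.42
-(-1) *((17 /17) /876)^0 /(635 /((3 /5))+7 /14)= 0.00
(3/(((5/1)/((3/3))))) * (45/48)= 9/16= 0.56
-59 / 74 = -0.80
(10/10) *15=15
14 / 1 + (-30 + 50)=34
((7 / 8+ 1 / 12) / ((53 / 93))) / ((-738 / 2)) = -713 / 156456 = -0.00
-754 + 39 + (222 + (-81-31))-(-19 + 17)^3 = -597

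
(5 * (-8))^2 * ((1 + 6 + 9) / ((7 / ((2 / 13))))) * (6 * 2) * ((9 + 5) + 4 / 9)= 2048000 / 21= 97523.81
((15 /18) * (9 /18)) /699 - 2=-16771 /8388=-2.00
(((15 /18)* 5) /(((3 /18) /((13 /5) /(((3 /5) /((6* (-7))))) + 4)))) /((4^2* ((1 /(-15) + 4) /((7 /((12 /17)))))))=-1323875 /1888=-701.20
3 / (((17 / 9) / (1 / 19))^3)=2187 / 33698267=0.00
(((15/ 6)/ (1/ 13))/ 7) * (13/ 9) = 845/ 126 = 6.71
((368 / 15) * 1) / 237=368 / 3555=0.10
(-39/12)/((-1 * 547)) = 13/2188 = 0.01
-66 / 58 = -33 / 29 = -1.14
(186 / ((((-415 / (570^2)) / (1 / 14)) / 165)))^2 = 994244505347610000 / 337561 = 2945377295800.20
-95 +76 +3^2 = -10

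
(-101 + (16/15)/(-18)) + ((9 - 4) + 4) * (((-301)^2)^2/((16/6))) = 29920132568501/1080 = 27703826452.32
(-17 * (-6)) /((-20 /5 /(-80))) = 2040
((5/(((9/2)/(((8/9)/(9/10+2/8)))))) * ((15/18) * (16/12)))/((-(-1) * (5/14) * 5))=8960/16767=0.53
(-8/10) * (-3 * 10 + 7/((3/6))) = 12.80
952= 952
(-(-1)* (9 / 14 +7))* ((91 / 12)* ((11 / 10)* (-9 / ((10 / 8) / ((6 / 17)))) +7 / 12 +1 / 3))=-108.88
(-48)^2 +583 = 2887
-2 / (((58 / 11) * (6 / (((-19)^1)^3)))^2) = -5692551601 / 60552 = -94010.96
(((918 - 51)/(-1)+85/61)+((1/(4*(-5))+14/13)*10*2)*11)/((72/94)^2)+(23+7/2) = -1093322429/1027728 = -1063.82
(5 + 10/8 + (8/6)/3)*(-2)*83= -20003/18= -1111.28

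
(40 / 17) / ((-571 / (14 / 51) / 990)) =-184800 / 165019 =-1.12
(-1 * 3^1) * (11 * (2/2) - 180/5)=75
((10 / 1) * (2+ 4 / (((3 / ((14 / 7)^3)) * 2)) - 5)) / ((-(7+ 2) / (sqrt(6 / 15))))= -14 * sqrt(10) / 27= -1.64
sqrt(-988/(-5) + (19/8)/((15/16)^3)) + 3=3 + 2 * sqrt(2537355)/225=17.16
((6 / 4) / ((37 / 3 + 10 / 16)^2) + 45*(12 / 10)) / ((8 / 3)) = 7835697 / 386884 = 20.25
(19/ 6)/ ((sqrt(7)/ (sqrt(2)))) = 19 *sqrt(14)/ 42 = 1.69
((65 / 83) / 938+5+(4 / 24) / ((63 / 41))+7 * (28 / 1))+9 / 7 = 212723030 / 1051029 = 202.40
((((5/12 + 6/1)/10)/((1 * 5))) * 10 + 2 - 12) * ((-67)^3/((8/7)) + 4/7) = 1541527333/672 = 2293939.48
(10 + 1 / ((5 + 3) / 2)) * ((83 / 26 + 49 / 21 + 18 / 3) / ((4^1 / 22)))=405449 / 624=649.76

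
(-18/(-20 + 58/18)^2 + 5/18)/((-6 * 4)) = -87761/9850032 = -0.01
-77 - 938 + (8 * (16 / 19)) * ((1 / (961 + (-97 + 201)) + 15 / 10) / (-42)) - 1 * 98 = -473054959 / 424935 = -1113.24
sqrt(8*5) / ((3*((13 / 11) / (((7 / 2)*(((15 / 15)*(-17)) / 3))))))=-1309*sqrt(10) / 117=-35.38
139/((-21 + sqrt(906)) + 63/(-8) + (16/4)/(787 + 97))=12543919336/226608695 + 434489536 * sqrt(906)/226608695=113.07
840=840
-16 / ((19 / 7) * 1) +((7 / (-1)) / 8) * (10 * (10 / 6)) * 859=-2857519 / 228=-12532.98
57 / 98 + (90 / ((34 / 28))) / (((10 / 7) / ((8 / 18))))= 39385 / 1666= 23.64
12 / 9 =1.33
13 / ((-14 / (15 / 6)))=-65 / 28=-2.32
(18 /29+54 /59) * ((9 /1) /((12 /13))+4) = 36135 /1711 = 21.12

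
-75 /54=-25 /18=-1.39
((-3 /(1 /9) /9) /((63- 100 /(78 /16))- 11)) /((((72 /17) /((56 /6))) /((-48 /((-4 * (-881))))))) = 1547 /540934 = 0.00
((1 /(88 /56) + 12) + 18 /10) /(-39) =-794 /2145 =-0.37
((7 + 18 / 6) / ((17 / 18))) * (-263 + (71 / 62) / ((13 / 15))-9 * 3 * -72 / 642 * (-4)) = -2125104030 / 733057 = -2898.96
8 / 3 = 2.67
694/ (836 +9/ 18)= 1388/ 1673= 0.83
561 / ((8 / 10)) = 2805 / 4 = 701.25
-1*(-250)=250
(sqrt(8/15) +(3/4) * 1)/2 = sqrt(30)/15 +3/8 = 0.74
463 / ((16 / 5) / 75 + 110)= 173625 / 41266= 4.21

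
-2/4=-1/2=-0.50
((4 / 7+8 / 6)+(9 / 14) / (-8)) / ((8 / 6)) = 613 / 448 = 1.37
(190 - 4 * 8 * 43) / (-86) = 593 / 43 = 13.79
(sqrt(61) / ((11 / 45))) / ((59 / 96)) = 4320*sqrt(61) / 649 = 51.99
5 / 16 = 0.31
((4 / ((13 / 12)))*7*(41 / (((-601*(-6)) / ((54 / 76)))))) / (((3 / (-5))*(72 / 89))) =-127715 / 296894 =-0.43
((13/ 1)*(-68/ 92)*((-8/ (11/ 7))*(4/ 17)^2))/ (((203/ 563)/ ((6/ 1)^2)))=33725952/ 124729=270.39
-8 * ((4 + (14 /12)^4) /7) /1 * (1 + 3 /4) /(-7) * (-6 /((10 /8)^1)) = -1517 /189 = -8.03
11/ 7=1.57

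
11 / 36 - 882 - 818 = -61189 / 36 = -1699.69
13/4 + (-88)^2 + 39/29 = 898837/116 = 7748.59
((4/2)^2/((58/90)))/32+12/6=509/232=2.19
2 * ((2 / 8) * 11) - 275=-539 / 2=-269.50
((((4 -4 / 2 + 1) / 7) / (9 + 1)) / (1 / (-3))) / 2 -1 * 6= -849 / 140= -6.06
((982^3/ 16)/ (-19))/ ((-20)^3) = 118370771/ 304000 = 389.38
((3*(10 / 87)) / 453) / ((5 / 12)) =8 / 4379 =0.00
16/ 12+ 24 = 76/ 3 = 25.33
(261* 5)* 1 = 1305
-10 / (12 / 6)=-5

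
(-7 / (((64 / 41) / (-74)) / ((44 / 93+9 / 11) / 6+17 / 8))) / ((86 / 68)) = 614.04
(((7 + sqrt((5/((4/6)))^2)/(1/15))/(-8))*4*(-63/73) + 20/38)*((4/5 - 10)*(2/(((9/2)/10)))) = -26588276/12483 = -2129.96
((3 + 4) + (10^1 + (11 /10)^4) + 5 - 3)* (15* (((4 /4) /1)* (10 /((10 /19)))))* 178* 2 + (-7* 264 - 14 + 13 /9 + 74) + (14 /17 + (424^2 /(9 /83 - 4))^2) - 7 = 1002891810042379073 /469480500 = 2136173515.28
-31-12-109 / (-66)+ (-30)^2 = 56671 / 66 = 858.65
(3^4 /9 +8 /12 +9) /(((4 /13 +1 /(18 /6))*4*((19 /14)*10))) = 0.54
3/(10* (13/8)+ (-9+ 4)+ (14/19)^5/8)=29713188/111693367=0.27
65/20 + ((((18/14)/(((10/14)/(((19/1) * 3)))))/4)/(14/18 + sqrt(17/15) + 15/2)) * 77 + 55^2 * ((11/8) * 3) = 11112517183/873352 - 1066527 * sqrt(255)/545845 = 12692.78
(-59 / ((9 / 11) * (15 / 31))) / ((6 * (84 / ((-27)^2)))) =-60357 / 280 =-215.56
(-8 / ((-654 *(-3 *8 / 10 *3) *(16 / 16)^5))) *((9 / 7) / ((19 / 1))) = -0.00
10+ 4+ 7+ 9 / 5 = 114 / 5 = 22.80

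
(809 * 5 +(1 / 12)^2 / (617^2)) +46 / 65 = 14415864050801 / 3563249040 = 4045.71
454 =454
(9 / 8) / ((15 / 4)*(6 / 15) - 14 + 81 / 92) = -207 / 2138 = -0.10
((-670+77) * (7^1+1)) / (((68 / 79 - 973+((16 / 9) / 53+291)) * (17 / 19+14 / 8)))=2264396592 / 859814551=2.63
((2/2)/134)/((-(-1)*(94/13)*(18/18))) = 13/12596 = 0.00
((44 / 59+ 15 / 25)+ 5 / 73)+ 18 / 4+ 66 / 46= 7280031 / 990610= 7.35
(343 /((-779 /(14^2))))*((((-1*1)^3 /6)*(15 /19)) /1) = 168070 /14801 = 11.36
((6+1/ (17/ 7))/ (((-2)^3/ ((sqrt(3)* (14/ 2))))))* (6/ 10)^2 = -6867* sqrt(3)/ 3400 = -3.50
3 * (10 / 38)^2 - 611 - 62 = -672.79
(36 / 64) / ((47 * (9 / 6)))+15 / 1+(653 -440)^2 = 17064387 / 376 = 45384.01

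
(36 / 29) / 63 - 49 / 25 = -9847 / 5075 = -1.94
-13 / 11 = -1.18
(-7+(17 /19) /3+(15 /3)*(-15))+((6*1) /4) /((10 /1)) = -92969 /1140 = -81.55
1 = 1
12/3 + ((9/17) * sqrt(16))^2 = 2452/289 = 8.48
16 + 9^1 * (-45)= -389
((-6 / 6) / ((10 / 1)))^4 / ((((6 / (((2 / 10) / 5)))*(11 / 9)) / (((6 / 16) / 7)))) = 9 / 308000000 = 0.00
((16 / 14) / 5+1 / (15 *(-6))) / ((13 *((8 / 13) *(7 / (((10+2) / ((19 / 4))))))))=137 / 13965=0.01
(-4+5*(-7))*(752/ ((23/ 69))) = -87984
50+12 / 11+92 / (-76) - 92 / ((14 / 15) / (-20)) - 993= 1028.31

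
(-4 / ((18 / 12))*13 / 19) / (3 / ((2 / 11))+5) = -0.08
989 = 989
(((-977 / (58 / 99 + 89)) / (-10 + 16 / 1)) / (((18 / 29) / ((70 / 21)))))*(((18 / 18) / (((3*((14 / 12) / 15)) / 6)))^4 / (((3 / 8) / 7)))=-242349148800000 / 3042067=-79665947.13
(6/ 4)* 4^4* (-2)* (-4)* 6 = 18432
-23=-23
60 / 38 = 1.58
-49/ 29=-1.69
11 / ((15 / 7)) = 77 / 15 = 5.13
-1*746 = -746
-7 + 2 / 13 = -89 / 13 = -6.85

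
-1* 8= -8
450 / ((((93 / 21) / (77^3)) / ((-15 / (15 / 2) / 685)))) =-575231580 / 4247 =-135444.21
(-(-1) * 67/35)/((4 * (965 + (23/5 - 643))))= 67/45724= 0.00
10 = 10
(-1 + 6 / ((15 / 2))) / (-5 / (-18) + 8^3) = -0.00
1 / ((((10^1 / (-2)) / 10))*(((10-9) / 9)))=-18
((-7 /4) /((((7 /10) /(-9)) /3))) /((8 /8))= 135 /2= 67.50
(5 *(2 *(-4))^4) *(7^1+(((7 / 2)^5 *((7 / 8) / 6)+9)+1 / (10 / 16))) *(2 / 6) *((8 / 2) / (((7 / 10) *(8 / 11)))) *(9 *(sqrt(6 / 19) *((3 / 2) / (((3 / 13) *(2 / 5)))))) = 5172402950 *sqrt(114) / 133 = 415234218.41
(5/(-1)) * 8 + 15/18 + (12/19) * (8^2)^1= 143/114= 1.25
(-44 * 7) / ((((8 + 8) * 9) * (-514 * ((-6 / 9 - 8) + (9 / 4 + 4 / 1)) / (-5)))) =385 / 44718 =0.01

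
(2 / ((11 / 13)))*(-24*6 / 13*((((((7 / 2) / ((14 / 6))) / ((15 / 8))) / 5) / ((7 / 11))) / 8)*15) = -432 / 35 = -12.34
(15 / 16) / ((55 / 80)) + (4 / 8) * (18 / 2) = 129 / 22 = 5.86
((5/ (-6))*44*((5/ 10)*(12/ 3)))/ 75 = -44/ 45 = -0.98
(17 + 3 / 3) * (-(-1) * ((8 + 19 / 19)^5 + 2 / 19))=20194794 / 19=1062883.89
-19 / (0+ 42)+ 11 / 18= 10 / 63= 0.16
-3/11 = -0.27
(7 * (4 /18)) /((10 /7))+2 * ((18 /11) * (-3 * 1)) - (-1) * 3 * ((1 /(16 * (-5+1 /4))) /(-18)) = -656627 /75240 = -8.73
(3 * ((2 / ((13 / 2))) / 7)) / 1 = 12 / 91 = 0.13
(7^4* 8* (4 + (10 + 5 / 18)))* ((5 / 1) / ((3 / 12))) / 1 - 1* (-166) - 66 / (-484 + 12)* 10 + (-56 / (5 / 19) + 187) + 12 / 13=378636013451 / 69030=5485093.63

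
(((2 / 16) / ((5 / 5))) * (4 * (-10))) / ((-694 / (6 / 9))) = 5 / 1041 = 0.00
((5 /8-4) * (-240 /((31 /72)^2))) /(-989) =-4199040 /950429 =-4.42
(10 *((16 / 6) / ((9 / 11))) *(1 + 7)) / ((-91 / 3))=-7040 / 819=-8.60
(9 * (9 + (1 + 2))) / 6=18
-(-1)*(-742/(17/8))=-5936/17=-349.18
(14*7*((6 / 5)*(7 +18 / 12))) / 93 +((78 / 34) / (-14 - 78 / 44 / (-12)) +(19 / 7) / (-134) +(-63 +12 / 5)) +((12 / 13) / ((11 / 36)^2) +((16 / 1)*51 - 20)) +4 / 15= 10750423758898501 / 14217955181430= 756.12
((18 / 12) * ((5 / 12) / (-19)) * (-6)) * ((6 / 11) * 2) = 0.22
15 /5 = 3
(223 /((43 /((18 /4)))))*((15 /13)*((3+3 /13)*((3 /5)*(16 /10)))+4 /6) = 3599889 /36335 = 99.07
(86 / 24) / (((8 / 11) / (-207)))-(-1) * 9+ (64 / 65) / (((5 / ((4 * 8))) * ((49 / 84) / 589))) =389614473 / 72800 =5351.85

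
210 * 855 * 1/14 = 12825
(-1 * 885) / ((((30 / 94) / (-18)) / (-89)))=-4442346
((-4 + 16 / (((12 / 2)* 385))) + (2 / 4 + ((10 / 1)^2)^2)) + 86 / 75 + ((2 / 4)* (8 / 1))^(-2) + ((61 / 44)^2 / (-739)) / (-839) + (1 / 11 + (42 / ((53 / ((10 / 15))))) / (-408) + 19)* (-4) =938892135578971317 / 94633433217400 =9921.36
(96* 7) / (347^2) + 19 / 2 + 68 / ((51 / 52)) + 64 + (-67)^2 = 3346290551 / 722454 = 4631.84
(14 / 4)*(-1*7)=-49 / 2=-24.50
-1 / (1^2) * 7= -7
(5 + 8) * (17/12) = 221/12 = 18.42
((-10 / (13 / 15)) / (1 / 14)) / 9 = -700 / 39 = -17.95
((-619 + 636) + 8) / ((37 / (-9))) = -225 / 37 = -6.08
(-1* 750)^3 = -421875000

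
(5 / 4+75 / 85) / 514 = 145 / 34952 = 0.00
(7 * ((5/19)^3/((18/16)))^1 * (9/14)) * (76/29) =2000/10469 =0.19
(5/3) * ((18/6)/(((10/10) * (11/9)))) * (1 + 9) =450/11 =40.91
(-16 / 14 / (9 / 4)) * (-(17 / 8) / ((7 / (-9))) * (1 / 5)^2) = -68 / 1225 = -0.06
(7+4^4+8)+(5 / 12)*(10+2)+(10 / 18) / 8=19877 / 72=276.07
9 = 9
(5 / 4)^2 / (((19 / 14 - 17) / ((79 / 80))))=-2765 / 28032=-0.10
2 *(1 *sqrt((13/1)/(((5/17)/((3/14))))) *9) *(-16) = -886.34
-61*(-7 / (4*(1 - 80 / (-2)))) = 427 / 164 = 2.60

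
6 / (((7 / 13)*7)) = 78 / 49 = 1.59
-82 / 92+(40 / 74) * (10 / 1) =7683 / 1702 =4.51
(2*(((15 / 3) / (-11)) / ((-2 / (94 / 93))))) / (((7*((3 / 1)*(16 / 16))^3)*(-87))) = -470 / 16821189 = -0.00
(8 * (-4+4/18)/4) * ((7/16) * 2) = -119/18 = -6.61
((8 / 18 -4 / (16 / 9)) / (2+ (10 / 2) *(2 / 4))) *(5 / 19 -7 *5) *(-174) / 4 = -103675 / 171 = -606.29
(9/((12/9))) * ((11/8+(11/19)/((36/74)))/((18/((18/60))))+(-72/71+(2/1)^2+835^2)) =4063221838099/863360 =4706289.19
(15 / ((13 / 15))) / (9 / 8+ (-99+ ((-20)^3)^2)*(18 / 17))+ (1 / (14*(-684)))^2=108363739343 / 406901850031954368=0.00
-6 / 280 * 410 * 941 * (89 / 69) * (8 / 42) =-6867418 / 3381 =-2031.18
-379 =-379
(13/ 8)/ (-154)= -13/ 1232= -0.01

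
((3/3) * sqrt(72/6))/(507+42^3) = 2 * sqrt(3)/74595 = 0.00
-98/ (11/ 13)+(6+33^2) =10771/ 11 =979.18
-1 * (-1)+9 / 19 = 28 / 19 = 1.47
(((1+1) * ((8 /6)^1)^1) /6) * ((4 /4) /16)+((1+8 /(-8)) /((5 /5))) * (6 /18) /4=1 /36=0.03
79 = 79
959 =959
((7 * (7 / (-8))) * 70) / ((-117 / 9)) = 1715 / 52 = 32.98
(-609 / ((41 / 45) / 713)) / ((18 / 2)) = -2171085 / 41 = -52953.29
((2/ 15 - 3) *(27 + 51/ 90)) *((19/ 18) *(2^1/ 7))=-675659/ 28350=-23.83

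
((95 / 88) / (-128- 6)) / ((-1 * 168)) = 95 / 1981056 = 0.00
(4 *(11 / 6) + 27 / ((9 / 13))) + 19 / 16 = 2281 / 48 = 47.52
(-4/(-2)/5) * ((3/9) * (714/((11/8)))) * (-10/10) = -3808/55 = -69.24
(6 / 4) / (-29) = -3 / 58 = -0.05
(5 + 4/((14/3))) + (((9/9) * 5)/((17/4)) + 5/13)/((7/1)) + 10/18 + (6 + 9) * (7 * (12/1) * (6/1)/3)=35178349/13923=2526.64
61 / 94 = 0.65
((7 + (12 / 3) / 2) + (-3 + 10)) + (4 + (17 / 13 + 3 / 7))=1978 / 91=21.74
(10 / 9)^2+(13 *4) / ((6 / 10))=7120 / 81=87.90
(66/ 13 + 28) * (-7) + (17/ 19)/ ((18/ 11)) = -1026989/ 4446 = -230.99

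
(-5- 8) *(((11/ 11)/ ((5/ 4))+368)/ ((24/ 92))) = -275678/ 15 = -18378.53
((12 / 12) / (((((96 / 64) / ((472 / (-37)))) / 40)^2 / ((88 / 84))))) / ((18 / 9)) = 15683993600 / 258741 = 60616.58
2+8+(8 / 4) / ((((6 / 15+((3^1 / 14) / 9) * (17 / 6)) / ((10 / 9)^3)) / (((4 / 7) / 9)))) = 4453810 / 429381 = 10.37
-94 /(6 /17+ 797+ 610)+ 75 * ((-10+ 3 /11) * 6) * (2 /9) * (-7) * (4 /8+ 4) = 66643832 /2175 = 30640.84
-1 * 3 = -3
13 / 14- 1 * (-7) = 111 / 14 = 7.93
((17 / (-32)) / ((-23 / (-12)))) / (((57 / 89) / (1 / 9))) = -1513 / 31464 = -0.05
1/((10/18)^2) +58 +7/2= 3237/50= 64.74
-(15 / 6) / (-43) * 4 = 10 / 43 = 0.23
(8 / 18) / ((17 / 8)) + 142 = 21758 / 153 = 142.21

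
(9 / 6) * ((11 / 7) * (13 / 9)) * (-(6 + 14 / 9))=-4862 / 189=-25.72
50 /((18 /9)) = 25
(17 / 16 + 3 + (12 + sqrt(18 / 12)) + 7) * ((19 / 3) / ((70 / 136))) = 646 * sqrt(6) / 105 + 39729 / 140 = 298.85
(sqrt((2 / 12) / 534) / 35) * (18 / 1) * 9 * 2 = 54 * sqrt(89) / 3115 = 0.16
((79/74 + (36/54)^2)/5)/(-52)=-1007/173160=-0.01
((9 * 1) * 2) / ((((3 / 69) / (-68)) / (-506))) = 14244912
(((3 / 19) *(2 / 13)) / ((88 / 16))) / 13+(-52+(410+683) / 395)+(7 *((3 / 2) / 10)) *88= 602263111 / 13951795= 43.17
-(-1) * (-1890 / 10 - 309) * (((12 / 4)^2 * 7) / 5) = -31374 / 5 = -6274.80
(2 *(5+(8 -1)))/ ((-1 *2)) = -12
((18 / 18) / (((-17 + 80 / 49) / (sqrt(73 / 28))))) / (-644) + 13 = sqrt(511) / 138552 + 13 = 13.00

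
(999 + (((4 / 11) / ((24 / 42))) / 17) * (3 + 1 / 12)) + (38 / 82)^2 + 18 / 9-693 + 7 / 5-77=4389481883 / 18860820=232.73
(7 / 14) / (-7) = -1 / 14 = -0.07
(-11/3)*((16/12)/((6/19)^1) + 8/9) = -506/27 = -18.74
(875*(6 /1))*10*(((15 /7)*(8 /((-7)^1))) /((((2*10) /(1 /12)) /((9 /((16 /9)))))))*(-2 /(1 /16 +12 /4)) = 607500 /343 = 1771.14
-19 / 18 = -1.06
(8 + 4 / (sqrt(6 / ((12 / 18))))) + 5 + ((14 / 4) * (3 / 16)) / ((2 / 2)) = 1439 / 96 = 14.99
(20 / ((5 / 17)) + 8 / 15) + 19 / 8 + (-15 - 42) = 1669 / 120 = 13.91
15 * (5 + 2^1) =105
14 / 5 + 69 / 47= 1003 / 235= 4.27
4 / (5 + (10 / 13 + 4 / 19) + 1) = 247 / 431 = 0.57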